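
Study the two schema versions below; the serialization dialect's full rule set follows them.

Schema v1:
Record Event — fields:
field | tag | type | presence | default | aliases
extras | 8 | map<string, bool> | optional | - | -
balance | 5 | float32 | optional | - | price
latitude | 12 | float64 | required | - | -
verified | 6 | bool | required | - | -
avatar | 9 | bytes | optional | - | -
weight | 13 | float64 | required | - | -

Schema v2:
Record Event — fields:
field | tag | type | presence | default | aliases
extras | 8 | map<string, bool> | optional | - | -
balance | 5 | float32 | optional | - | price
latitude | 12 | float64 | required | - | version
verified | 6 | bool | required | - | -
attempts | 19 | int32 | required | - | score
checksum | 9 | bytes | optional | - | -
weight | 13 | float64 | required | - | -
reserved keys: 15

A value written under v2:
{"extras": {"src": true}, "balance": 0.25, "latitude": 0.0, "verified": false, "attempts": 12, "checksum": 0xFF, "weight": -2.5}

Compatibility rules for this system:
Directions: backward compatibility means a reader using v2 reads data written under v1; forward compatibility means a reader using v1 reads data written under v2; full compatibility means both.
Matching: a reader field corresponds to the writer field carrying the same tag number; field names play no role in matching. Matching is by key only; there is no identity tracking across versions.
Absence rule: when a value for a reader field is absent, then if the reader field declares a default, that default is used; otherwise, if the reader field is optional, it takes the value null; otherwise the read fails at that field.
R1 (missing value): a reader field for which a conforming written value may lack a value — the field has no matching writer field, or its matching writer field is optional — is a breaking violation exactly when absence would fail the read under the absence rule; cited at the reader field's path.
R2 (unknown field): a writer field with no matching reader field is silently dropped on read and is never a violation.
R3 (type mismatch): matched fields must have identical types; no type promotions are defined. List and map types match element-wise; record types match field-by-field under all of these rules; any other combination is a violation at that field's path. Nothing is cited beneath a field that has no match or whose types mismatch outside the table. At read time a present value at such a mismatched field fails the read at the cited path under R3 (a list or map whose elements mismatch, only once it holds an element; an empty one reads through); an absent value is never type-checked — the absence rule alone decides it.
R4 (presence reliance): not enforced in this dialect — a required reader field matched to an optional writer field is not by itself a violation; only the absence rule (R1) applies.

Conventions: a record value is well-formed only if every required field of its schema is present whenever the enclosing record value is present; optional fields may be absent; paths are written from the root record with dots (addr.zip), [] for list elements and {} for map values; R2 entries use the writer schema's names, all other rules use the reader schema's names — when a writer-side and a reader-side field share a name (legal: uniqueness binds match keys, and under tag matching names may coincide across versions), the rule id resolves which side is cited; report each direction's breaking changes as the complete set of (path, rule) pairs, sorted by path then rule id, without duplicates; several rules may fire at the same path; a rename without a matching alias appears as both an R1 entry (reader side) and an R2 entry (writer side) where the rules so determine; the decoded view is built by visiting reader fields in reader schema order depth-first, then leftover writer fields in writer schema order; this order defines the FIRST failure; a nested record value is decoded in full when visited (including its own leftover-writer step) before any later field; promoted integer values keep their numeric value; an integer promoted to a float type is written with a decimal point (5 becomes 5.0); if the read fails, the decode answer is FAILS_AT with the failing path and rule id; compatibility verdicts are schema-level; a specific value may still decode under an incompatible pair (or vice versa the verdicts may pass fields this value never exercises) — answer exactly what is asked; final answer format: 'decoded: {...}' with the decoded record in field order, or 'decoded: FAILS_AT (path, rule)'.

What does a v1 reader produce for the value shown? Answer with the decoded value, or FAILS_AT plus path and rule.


decoded: {"extras": {"src": true}, "balance": 0.25, "latitude": 0.0, "verified": false, "avatar": 0xFF, "weight": -2.5}

each type pair in Event: writer, then reader
decode (reader v1):
  extras := {"src": true}
  balance := 0.25
  latitude := 0.0
  verified := false
  avatar := 0xFF (from writer checksum)
  weight := -2.5
  writer attempts: unknown -> dropped
  => decoded: {"extras": {"src": true}, "balance": 0.25, "latitude": 0.0, "verified": false, "avatar": 0xFF, "weight": -2.5}
ruling out the remaining Event differences:
  renamed field avatar to checksum in record Event -> fires no rule on Event under this dialect and leaves the result unchanged
  added field attempts to record Event: required int32, tag 19 (in v2 it sits immediately before checksum) -> affects the rule determinations only; this particular Event value decodes identically


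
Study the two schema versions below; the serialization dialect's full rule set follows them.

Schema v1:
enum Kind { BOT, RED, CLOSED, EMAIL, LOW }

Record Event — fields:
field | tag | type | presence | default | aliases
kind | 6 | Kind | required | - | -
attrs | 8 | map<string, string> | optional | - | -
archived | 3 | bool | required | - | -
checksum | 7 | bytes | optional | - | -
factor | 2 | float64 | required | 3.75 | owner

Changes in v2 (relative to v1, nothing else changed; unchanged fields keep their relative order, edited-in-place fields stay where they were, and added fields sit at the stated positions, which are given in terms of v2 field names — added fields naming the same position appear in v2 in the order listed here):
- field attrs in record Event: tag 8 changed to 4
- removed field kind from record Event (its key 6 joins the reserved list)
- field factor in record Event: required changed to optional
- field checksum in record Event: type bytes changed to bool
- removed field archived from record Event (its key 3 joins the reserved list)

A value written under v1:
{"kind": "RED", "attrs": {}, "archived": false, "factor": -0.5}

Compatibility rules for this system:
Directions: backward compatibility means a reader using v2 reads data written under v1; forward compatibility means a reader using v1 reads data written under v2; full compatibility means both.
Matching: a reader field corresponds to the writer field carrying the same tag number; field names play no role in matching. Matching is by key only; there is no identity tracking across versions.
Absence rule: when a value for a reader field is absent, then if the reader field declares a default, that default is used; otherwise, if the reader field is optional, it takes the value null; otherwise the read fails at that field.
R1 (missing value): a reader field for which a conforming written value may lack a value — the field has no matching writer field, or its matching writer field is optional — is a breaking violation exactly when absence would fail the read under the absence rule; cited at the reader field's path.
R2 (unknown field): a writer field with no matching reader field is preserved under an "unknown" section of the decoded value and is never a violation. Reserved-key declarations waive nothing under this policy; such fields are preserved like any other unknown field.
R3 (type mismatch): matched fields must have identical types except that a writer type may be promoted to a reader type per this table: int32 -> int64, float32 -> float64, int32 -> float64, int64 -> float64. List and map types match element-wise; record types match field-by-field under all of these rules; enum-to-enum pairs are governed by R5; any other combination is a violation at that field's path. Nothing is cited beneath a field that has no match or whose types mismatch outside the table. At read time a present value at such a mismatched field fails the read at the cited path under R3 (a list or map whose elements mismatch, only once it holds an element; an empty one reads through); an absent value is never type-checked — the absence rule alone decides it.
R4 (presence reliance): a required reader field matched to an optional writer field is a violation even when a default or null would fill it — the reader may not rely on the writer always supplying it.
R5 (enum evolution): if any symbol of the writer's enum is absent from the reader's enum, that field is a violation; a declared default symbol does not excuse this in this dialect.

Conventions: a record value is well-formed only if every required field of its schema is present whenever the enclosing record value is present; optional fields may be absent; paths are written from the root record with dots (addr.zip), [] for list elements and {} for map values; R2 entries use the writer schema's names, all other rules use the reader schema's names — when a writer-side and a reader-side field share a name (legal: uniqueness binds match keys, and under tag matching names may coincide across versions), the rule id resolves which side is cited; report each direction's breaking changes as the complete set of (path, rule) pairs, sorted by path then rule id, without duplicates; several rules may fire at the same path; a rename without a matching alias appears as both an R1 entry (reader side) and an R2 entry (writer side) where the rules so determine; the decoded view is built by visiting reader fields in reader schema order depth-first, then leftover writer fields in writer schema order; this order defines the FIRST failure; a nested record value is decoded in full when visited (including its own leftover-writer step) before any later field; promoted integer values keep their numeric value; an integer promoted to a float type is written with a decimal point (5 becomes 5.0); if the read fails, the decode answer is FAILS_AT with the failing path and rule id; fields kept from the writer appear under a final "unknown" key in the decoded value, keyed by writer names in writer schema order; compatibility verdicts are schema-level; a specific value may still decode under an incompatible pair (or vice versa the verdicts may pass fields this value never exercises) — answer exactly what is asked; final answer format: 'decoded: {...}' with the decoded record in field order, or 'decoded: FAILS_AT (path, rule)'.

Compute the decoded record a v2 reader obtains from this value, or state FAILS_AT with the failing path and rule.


decoded: {"attrs": null, "checksum": null, "factor": -0.5, "unknown": {"kind": "RED", "attrs": {}, "archived": false}}

each type pair in Event: writer, then reader
migrating the Event value to v2:
  attrs := null (absent, optional -> null)
  checksum := null (absent, optional -> null)
  factor := -0.5
  writer kind: kept under "unknown"
  writer attrs: kept under "unknown"
  writer archived: kept under "unknown"
  => decoded: {"attrs": null, "checksum": null, "factor": -0.5, "unknown": {"kind": "RED", "attrs": {}, "archived": false}}
the rest of the Event diff is inert for this question:
  field factor in record Event: required changed to optional -> affects the rule determinations only; this particular Event value decodes identically
  field checksum in record Event: type bytes changed to bool -> affects the rule determinations only; this particular Event value decodes identically


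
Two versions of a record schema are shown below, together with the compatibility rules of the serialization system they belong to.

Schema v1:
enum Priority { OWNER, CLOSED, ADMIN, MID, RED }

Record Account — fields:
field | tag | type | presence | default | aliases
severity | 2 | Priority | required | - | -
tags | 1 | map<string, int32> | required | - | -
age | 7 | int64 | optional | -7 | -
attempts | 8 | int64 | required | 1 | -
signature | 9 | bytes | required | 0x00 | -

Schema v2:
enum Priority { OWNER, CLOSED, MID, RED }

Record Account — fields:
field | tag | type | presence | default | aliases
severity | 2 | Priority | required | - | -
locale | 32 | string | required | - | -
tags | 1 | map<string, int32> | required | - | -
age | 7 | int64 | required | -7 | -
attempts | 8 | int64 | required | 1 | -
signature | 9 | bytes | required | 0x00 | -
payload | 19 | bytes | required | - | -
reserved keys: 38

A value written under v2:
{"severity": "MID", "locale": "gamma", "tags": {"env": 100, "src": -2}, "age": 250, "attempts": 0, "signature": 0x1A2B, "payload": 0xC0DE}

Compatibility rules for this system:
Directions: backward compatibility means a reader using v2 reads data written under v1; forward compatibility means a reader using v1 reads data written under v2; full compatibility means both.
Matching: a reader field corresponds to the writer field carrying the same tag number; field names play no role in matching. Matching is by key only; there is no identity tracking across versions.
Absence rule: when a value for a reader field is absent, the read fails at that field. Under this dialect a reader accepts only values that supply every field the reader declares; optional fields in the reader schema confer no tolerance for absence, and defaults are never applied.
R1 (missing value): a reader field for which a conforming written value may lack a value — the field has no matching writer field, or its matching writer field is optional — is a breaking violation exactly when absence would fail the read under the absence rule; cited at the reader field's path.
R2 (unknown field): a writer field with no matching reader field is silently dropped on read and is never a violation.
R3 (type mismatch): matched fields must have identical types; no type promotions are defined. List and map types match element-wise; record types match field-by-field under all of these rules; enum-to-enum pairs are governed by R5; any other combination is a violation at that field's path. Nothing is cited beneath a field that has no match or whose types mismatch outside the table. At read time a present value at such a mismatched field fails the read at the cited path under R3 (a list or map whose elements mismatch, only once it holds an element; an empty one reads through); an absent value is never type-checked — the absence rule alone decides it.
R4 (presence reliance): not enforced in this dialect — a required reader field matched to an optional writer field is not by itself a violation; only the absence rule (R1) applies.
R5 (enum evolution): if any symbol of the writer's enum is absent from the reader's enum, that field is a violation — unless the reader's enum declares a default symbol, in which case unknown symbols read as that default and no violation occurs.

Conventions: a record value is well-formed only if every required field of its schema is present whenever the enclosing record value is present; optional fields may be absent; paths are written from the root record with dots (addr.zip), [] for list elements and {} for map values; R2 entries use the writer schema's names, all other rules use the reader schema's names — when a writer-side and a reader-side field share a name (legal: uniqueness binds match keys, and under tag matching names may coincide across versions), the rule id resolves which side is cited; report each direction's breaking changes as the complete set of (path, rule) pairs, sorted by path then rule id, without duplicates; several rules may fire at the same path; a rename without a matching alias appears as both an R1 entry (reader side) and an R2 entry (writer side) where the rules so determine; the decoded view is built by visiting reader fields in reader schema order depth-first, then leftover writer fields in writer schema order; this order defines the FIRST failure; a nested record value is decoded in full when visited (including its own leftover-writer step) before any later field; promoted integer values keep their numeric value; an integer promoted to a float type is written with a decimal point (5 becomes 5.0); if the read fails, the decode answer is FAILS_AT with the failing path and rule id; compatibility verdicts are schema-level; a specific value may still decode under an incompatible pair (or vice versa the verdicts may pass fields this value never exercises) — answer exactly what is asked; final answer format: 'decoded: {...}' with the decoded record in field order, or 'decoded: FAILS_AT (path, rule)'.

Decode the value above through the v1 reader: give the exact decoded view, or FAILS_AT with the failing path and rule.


each type pair in Account: writer, then reader
decode (reader v1):
  severity := "MID"
  tags := {"env": 100, "src": -2}
  age := 250
  attempts := 0
  signature := 0x1A2B
  writer locale: unknown -> dropped
  writer payload: unknown -> dropped
  => decoded: {"severity": "MID", "tags": {"env": 100, "src": -2}, "age": 250, "attempts": 0, "signature": 0x1A2B}
the rest of the Account diff is inert for this question:
  enum Priority (field severity in record Account): symbol ADMIN removed -> schema-level compatibility only; this Account value's decode is unchanged
  added field payload to record Account: required bytes, tag 19 (in v2 it sits last) -> schema-level compatibility only; this Account value's decode is unchanged
  field age in record Account: optional changed to required -> schema-level compatibility only; this Account value's decode is unchanged
  added field locale to record Account: required string, tag 32 (in v2 it sits immediately before tags) -> schema-level compatibility only; this Account value's decode is unchanged

decoded: {"severity": "MID", "tags": {"env": 100, "src": -2}, "age": 250, "attempts": 0, "signature": 0x1A2B}


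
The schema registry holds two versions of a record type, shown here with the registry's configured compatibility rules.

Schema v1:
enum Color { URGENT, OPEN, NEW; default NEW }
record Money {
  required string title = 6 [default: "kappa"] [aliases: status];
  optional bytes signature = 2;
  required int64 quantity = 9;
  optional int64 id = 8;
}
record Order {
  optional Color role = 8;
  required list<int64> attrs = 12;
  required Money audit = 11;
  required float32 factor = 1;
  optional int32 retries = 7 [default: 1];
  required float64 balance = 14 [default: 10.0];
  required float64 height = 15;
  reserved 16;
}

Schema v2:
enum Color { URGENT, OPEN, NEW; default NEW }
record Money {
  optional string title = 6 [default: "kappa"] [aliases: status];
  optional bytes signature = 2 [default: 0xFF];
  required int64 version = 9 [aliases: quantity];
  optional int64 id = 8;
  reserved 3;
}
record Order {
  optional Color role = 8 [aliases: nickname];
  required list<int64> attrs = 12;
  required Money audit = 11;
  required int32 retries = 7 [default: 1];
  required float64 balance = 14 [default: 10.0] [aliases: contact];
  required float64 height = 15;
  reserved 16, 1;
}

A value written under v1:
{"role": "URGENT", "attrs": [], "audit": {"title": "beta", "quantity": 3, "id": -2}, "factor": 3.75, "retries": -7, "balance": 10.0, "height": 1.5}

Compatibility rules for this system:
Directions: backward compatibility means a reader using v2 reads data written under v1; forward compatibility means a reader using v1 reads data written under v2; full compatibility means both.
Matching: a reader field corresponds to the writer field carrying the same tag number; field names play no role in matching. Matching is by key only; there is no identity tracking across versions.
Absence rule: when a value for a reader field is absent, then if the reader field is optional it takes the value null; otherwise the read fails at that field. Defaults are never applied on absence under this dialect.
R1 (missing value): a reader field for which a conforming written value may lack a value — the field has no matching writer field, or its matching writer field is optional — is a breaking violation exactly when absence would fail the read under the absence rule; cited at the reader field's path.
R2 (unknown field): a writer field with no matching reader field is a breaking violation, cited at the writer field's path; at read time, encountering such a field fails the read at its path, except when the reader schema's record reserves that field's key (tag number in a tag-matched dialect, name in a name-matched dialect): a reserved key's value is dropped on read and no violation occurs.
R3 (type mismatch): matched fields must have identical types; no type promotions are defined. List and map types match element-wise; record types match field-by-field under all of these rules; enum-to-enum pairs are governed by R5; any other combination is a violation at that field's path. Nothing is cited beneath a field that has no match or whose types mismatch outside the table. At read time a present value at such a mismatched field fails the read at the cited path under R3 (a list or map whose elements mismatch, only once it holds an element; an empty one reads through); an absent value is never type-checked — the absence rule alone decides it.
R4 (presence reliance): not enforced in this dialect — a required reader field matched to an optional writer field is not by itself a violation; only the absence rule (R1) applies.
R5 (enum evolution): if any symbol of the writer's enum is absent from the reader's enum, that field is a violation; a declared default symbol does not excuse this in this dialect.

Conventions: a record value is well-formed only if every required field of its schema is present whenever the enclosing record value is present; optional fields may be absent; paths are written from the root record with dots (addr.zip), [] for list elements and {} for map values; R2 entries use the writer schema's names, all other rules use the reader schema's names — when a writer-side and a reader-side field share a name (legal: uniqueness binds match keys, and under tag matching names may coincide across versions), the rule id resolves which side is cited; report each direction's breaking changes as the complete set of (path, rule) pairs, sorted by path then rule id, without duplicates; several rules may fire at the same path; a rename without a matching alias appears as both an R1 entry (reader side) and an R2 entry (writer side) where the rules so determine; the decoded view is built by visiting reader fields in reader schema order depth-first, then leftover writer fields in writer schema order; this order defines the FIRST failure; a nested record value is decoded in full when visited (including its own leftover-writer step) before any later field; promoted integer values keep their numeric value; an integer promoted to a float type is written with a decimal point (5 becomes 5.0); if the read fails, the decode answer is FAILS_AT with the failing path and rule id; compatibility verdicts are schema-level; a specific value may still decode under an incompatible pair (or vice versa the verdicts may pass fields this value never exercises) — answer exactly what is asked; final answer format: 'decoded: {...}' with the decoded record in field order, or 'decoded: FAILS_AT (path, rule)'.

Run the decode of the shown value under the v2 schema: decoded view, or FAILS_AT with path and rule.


in Order below, arrows point writer -> reader
migrating the Order value to v2:
  role := "URGENT"
  attrs := []
  audit.title := "beta"
  audit.signature := null (not supplied -> null)
  audit.version := 3 (from writer quantity)
  audit.id := -2
  retries := -7
  balance := 10.0
  height := 1.5
  writer factor: reserved -> dropped
  => decoded: {"role": "URGENT", "attrs": [], "audit": {"title": "beta", "signature": null, "version": 3, "id": -2}, "retries": -7, "balance": 10.0, "height": 1.5}
the other Order changes do not affect what is asked:
  field title in record Money: required changed to optional -> matters for Order compatibility verdicts, not for this value's decode
  field signature in record Money: default set to 0xFF -> triggers nothing under the printed rules; the Order answer is the same either way
  field retries in record Order: optional changed to required -> matters for Order compatibility verdicts, not for this value's decode

decoded: {"role": "URGENT", "attrs": [], "audit": {"title": "beta", "signature": null, "version": 3, "id": -2}, "retries": -7, "balance": 10.0, "height": 1.5}


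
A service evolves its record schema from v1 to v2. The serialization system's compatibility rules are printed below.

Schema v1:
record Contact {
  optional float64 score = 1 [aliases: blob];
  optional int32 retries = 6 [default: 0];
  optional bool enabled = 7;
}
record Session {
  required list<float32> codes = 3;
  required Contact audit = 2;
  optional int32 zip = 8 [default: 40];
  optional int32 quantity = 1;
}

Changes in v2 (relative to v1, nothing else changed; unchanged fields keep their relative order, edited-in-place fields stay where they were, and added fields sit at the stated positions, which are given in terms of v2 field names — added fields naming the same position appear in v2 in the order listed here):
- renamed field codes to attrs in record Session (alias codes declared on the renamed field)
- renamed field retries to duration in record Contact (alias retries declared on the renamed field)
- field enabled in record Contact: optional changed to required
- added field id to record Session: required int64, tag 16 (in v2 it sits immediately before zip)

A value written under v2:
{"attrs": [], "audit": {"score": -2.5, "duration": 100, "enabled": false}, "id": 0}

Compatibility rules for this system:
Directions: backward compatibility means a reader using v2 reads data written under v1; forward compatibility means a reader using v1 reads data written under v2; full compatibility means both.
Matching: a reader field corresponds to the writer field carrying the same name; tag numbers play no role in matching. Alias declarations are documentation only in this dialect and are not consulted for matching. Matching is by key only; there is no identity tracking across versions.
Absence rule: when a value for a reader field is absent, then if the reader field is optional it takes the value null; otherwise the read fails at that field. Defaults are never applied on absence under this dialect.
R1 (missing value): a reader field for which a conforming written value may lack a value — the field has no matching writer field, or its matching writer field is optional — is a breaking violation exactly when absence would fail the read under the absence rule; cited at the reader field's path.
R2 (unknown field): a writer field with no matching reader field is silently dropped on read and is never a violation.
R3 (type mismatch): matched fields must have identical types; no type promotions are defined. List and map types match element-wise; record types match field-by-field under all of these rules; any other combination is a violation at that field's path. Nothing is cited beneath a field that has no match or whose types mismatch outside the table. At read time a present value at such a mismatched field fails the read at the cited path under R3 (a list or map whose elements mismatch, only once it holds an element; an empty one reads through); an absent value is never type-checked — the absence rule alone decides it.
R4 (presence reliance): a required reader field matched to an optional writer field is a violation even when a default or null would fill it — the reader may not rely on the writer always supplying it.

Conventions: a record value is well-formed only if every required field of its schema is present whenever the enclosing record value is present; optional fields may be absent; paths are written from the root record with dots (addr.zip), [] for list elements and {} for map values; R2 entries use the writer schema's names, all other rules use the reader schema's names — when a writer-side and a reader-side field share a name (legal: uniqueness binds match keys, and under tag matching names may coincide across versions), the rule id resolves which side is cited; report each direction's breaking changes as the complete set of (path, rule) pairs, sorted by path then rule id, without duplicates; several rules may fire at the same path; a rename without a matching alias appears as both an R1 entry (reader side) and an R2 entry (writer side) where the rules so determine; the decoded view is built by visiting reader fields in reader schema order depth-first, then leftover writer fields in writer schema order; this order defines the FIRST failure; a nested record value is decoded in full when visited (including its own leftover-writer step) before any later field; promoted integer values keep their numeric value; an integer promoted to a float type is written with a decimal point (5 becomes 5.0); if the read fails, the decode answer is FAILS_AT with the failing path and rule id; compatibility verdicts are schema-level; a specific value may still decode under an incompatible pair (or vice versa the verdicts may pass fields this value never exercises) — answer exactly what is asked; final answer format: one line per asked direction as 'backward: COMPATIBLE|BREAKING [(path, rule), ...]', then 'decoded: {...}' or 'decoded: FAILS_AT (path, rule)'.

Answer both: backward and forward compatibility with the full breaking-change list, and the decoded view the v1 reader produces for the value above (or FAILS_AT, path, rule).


each type pair in Session: writer, then reader
backward on Session — v2 reading data written by v1:
  no writer field matches reader attrs
  writer required, Contact -> Contact: reader audit maps from writer audit
  no writer field matches reader id
  writer optional, int32 -> int32: reader zip maps from writer zip
  writer optional, int32 -> int32: reader quantity maps from writer quantity
  leftover writer field: codes
  writer optional, float64 -> float64: reader audit.score maps from writer audit.score
  no writer field matches reader audit.duration
  writer optional, bool -> bool: reader audit.enabled maps from writer audit.enabled
  leftover writer field: audit.retries
  breaking: (attrs, R1)
  breaking: (audit.enabled, R1)
  breaking: (audit.enabled, R4)
  breaking: (id, R1)
  => 4 violation(s): backward is BREAKING for Session
forward on Session — v1 reading data written by v2:
  no writer field matches reader codes
  writer required, Contact -> Contact: reader audit maps from writer audit
  writer optional, int32 -> int32: reader zip maps from writer zip
  writer optional, int32 -> int32: reader quantity maps from writer quantity
  leftover writer field: attrs
  leftover writer field: id
  writer optional, float64 -> float64: reader audit.score maps from writer audit.score
  no writer field matches reader audit.retries
  writer required, bool -> bool: reader audit.enabled maps from writer audit.enabled
  leftover writer field: audit.duration
  breaking: (codes, R1)
  => 1 violation(s): forward is BREAKING for Session
decoding the Session value with the v1 reader:
  read fails at codes under R1 (no fill)
  => FAILS_AT (codes, R1)

backward: BREAKING [(attrs, R1), (audit.enabled, R1), (audit.enabled, R4), (id, R1)]; forward: BREAKING [(codes, R1)]; decoded: FAILS_AT (codes, R1)


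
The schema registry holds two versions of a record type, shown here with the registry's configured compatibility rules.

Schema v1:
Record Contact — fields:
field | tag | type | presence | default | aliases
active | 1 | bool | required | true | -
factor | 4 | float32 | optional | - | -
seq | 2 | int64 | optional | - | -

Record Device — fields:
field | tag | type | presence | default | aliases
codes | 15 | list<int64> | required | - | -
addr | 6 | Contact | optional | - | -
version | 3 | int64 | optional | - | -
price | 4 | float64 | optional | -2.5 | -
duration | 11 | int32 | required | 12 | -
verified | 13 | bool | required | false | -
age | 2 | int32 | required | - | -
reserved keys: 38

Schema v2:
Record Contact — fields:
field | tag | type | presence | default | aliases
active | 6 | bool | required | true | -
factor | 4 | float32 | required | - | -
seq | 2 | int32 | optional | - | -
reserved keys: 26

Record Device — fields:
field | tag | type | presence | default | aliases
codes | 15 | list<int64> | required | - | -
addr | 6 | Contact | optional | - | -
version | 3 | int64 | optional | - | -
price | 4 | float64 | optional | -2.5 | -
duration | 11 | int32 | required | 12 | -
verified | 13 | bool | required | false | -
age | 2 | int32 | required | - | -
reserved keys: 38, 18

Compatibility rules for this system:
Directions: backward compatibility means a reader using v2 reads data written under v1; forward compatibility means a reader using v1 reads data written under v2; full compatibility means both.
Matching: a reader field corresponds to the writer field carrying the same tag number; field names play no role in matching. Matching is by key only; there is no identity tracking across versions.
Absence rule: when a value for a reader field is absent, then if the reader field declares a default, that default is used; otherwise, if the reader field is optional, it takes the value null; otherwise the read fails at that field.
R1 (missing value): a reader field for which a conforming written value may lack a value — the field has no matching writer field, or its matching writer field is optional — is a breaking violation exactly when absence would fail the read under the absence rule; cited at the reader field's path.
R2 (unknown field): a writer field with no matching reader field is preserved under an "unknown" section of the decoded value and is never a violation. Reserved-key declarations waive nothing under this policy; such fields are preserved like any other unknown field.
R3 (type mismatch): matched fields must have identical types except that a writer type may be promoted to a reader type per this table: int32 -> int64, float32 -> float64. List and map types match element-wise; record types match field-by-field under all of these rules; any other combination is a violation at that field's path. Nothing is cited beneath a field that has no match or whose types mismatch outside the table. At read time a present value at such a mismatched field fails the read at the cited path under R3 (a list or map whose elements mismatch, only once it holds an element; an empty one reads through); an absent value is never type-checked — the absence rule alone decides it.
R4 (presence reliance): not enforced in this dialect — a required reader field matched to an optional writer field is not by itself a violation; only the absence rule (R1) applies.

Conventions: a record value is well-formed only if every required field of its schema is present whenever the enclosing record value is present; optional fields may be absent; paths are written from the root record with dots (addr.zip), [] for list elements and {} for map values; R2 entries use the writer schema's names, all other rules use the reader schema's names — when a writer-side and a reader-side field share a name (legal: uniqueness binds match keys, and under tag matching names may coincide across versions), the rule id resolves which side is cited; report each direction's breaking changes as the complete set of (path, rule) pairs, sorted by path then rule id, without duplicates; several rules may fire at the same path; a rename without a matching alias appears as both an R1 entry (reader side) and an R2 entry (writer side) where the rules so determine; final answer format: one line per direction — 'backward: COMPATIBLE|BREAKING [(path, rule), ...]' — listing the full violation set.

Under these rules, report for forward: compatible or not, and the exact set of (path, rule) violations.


arrows below run writer -> reader for Device
forward pass over Device, reader schema v1, writer schema v2:
  writer required, list<int64> -> list<int64>: reader codes maps from writer codes
  writer optional, Contact -> Contact: reader addr maps from writer addr
  writer optional, int64 -> int64: reader version maps from writer version
  writer optional, float64 -> float64: reader price maps from writer price
  writer required, int32 -> int32: reader duration maps from writer duration
  writer required, bool -> bool: reader verified maps from writer verified
  writer required, int32 -> int32: reader age maps from writer age
  addr.active: no writer match
  writer required, float32 -> float32: reader addr.factor maps from writer addr.factor
  writer optional, int32 -> int64: reader addr.seq maps from writer addr.seq
  leftover writer field: addr.active
  => no violations; forward on Device: COMPATIBLE
the rest of the Device diff is inert for this question:
  field seq in record Contact: type int64 changed to int32 -> its effect on Device is confined to the backward direction, not asked
  field active in record Contact: tag 1 changed to 6 -> fires no rule on Device, leaving the asked answer as it is
  field factor in record Contact: optional changed to required -> its effect on Device is confined to the backward direction, not asked

forward: COMPATIBLE []


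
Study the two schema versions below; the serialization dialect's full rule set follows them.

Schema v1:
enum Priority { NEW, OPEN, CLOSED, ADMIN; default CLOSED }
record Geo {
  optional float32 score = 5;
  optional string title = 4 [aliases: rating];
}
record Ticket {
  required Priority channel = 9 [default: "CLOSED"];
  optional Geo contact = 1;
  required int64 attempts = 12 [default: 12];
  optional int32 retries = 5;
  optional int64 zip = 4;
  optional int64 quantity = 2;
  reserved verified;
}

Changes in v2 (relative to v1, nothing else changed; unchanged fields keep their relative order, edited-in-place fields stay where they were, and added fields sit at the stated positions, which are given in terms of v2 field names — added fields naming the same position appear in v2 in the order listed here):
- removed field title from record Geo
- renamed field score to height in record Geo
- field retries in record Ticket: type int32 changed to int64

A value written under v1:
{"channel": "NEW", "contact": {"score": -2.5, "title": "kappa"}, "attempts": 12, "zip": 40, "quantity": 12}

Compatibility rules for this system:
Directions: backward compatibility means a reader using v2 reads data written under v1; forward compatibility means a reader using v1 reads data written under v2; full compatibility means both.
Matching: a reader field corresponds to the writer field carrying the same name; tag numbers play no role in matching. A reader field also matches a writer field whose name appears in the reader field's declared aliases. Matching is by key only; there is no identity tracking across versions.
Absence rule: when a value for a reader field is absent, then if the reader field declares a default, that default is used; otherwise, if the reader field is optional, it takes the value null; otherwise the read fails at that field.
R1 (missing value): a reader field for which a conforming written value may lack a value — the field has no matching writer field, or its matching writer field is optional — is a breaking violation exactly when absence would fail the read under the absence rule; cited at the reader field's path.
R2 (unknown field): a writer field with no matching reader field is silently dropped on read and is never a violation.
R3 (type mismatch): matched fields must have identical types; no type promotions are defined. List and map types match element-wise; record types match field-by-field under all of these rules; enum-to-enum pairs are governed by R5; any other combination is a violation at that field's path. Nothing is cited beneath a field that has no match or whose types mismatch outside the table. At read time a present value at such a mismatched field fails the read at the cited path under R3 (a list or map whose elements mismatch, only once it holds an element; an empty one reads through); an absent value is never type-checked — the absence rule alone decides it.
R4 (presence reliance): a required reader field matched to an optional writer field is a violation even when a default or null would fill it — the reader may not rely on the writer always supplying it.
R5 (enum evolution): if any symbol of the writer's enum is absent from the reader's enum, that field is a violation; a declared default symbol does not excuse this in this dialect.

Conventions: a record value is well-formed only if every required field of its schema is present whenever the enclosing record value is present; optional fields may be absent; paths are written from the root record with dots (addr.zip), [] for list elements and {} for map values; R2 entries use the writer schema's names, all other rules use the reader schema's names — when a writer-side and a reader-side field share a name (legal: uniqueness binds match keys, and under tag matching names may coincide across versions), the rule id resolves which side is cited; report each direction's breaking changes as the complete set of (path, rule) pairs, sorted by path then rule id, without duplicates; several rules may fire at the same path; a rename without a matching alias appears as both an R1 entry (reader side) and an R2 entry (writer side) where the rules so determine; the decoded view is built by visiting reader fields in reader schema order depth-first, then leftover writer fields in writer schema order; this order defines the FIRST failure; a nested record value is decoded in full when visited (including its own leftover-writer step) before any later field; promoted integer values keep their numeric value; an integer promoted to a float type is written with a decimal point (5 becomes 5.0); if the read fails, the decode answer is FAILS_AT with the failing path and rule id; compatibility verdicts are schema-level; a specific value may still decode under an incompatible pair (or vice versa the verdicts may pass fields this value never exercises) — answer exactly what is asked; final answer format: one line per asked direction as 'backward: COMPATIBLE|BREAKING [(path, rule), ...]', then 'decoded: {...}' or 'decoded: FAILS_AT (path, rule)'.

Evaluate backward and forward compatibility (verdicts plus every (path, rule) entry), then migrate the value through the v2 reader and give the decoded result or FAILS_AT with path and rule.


in Ticket below, arrows point writer -> reader
checking backward for Ticket: reader v2 against writer v1:
  channel: Priority -> Priority, writer required; from channel
  contact: Geo -> Geo, writer optional; from contact
  attempts: int64 -> int64, writer required; from attempts
  retries: int32 -> int64, writer optional; from retries
  zip: int64 -> int64, writer optional; from zip
  quantity: int64 -> int64, writer optional; from quantity
  contact.height: no writer match
  contact.score (writer side), unknown to reader
  contact.title (writer side), unknown to reader
  R3 fires at retries
  backward on Ticket therefore BREAKING (1)
checking forward for Ticket: reader v1 against writer v2:
  channel: Priority -> Priority, writer required; from channel
  contact: Geo -> Geo, writer optional; from contact
  attempts: int64 -> int64, writer required; from attempts
  retries: int64 -> int32, writer optional; from retries
  zip: int64 -> int64, writer optional; from zip
  quantity: int64 -> int64, writer optional; from quantity
  contact.score: no writer match
  contact.title: no writer match
  contact.height (writer side), unknown to reader
  R3 fires at retries
  forward on Ticket therefore BREAKING (1)
decoding the Ticket value with the v2 reader:
  channel := "NEW"
  contact.height := null (not supplied -> null)
  writer contact.score: unmatched, discarded
  writer contact.title: unmatched, discarded
  attempts := 12
  retries := null (not supplied -> null)
  zip := 40
  quantity := 12
  => decoded: {"channel": "NEW", "contact": {"height": null}, "attempts": 12, "retries": null, "zip": 40, "quantity": 12}

backward: BREAKING [(retries, R3)]; forward: BREAKING [(retries, R3)]; decoded: {"channel": "NEW", "contact": {"height": null}, "attempts": 12, "retries": null, "zip": 40, "quantity": 12}
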